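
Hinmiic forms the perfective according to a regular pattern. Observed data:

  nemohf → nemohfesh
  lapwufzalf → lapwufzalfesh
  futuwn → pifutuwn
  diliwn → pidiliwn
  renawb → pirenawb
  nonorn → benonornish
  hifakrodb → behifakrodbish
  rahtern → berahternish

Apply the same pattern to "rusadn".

berusadnish

futuwn and nonorn both end in -n yet inflect differently (pifutuwn, benonornish), so the final letter is not what conditions the rule; the second-to-last letter is.
"rusadn" has second-to-last letter 'd'. The one such stem in the data (hifakrodb → behifakrodbish) adds be- … -ish around the stem, so the same rule applies.
The other patterns: stems whose second-to-last letter is 'h' or 'l' add -esh; stems whose second-to-last letter is 'w' add the prefix pi-.
So rusadn → berusadnish.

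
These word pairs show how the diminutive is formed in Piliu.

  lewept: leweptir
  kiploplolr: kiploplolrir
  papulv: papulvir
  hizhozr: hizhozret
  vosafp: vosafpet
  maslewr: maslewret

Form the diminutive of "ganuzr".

ganuzret

kiploplolr and hizhozr both end in -r yet inflect differently (kiploplolrir, hizhozret), so the final letter is not what conditions the rule; the second-to-last letter is.
"ganuzr" has second-to-last letter 'z'. The one such stem in the data (hizhozr → hizhozret) adds -et, so the same rule applies.
The other pattern: stems whose second-to-last letter is 'l' or 'p' add -ir.
So ganuzr → ganuzret.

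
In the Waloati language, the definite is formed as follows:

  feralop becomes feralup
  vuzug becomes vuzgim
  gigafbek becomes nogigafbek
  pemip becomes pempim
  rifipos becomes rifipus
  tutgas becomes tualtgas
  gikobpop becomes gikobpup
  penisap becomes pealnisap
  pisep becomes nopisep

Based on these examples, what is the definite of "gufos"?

feralop and pemip both end in -p yet inflect differently (feralup, pempim), so the final letter is not what conditions the rule; the last vowel is.
"gufos" has last vowel 'o'. The stems whose last vowel is 'o' (feralop → feralup, gikobpop → gikobpup, rifipos → rifipus) change the last vowel to 'u'.
So gufos → gufus.

gufus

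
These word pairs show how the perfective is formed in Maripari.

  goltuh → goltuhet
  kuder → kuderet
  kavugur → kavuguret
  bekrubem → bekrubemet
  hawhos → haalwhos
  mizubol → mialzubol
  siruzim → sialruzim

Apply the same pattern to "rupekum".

bekrubem and siruzim both end in -m yet inflect differently (bekrubemet, sialruzim), so the final letter is not what conditions the rule; the last vowel is.
"rupekum" has last vowel 'u'. The stems whose last vowel is 'u' (goltuh → goltuhet, kavugur → kavuguret) add -et.
The other pattern: stems whose last vowel is 'i' or 'o' insert -al- after the first vowel.
So rupekum → rupekumet.

rupekumet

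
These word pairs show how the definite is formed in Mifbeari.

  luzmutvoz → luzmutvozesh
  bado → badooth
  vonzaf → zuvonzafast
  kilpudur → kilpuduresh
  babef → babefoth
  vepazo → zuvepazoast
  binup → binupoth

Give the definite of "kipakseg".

kipaksegesh

vepazo and bado both end in -o yet inflect differently (zuvepazoast, badooth), so the final letter is not what conditions the rule; the first letter is.
"kipakseg" begins with k-. The one such stem in the data (kilpudur → kilpuduresh) adds -esh, so the same rule applies.
The other patterns: stems beginning with v- add zu- … -ast around the stem; stems beginning with b- add -oth.
So kipakseg → kipaksegesh.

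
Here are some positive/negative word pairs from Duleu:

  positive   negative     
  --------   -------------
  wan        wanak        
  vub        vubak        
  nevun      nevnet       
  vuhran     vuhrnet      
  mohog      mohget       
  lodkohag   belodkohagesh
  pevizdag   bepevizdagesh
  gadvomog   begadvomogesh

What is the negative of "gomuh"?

gomhet

wan and nevun both end in -n yet inflect differently (wanak, nevnet), so the final letter is not what conditions the rule; the number of vowels is.
"gomuh" has 2 vowels. The stems with 2 vowels (nevun → nevnet, vuhran → vuhrnet, mohog → mohget) delete the last vowel and add -et.
So gomuh → gomhet.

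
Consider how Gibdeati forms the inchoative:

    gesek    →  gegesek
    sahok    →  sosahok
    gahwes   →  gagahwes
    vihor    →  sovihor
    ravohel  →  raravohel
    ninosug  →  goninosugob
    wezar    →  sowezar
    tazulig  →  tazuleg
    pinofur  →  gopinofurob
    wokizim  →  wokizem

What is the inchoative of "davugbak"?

sodavugbak

"davugbak" has last vowel 'a'. The one such stem in the data (wezar → sowezar) adds the prefix so-, so the same rule applies.
The other patterns: stems whose last vowel is 'u' add go- … -ob around the stem; stems whose last vowel is 'i' change the last vowel to 'e'; stems whose last vowel is 'e' repeat the first consonant+vowel as a prefix.
So davugbak → sodavugbak.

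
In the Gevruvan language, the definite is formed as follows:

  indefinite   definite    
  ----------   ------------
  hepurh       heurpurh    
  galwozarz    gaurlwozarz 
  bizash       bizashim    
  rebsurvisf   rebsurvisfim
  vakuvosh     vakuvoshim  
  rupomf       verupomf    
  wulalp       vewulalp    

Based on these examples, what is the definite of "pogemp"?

vepogemp

hepurh and bizash both end in -h yet inflect differently (heurpurh, bizashim), so the final letter is not what conditions the rule; the second-to-last letter is.
"pogemp" has second-to-last letter 'm'. The one such stem in the data (rupomf → verupomf) adds the prefix ve-, so the same rule applies.
So pogemp → vepogemp.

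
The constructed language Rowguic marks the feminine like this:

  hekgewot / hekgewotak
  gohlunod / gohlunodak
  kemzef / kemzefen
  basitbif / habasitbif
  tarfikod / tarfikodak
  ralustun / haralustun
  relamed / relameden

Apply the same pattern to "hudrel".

gohlunod and relamed both end in -d yet inflect differently (gohlunodak, relameden), so the final letter is not what conditions the rule; the last vowel is.
"hudrel" has last vowel 'e'. The stems whose last vowel is 'e' (relamed → relameden, kemzef → kemzefen) add -en.
The other patterns: stems whose last vowel is 'o' add -ak; stems whose last vowel is 'i' or 'u' add the prefix ha-.
So hudrel → hudrelen.

hudrelen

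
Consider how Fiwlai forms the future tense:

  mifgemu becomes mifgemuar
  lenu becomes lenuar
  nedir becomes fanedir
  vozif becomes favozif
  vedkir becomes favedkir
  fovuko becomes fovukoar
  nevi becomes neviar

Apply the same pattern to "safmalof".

fasafmalof

nevi and vedkir both have last vowel 'i' yet inflect differently (neviar, favedkir), so the last vowel is not what conditions the rule; whether the stem ends in a vowel or a consonant is.
"safmalof" ends in a consonant. The stems ending in a consonant (vedkir → favedkir, vozif → favozif, nedir → fanedir) add the prefix fa-.
So safmalof → fasafmalof.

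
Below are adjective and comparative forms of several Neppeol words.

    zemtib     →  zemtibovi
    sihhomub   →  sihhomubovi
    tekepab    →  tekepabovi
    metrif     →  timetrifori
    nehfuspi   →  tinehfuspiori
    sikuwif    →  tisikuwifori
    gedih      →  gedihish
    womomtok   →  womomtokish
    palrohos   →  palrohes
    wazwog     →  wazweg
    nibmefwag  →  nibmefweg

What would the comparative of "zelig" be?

zemtib and metrif both have last vowel 'i' yet inflect differently (zemtibovi, timetrifori), so the last vowel is not what conditions the rule; the final letter is.
"zelig" ends in -g. The stems ending in -g (wazwog → wazweg, nibmefwag → nibmefweg) change the last vowel to 'e'.
So zelig → zeleg.

zeleg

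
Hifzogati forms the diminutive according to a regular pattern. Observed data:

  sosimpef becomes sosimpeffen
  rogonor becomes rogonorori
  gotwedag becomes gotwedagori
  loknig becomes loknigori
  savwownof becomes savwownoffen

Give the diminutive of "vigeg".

savwownof and rogonor both have last vowel 'o' yet inflect differently (savwownoffen, rogonorori), so the last vowel is not what conditions the rule; the final letter is.
"vigeg" ends in -g. The stems ending in -g (loknig → loknigori, gotwedag → gotwedagori) add -ori.
So vigeg → vigegori.

vigegori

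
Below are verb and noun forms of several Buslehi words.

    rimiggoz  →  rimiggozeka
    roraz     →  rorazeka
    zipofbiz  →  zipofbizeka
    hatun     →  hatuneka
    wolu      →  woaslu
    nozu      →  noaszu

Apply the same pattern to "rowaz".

hatun and wolu both have last vowel 'u' yet inflect differently (hatuneka, woaslu), so the last vowel is not what conditions the rule; the final letter is.
"rowaz" ends in -z. The stems ending in -z (rimiggoz → rimiggozeka, roraz → rorazeka, zipofbiz → zipofbizeka) add -eka.
The other pattern: stems ending in -u insert -as- after the first vowel.
So rowaz → rowazeka.

rowazeka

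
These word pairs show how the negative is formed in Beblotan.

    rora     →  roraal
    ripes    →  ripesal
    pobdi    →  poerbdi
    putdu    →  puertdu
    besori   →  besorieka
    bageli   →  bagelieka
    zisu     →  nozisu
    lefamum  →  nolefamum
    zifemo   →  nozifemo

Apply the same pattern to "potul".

pobdi and besori both end in -i yet inflect differently (poerbdi, besorieka), so the final letter is not what conditions the rule; the first letter is.
"potul" begins with p-. The stems beginning with p- (pobdi → poerbdi, putdu → puertdu) insert -er- after the first vowel.
So potul → poertul.

poertul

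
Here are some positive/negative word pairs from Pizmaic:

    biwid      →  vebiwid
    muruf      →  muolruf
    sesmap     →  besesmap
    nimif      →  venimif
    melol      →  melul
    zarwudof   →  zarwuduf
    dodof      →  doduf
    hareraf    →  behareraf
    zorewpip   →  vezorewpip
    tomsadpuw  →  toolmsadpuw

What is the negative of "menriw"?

"menriw" has last vowel 'i'. The stems whose last vowel is 'i' (biwid → vebiwid, nimif → venimif, zorewpip → vezorewpip) add the prefix ve-.
So menriw → vemenriw.

vemenriw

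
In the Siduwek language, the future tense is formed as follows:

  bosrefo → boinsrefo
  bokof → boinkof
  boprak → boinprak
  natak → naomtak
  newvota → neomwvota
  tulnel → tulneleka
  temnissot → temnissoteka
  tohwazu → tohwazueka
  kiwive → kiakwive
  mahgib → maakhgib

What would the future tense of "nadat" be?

naomdat

"nadat" begins with n-. The stems beginning with n- (natak → naomtak, newvota → neomwvota) insert -om- after the first vowel.
The other patterns: stems beginning with b- insert -in- after the first vowel; stems beginning with t- add -eka; stems beginning with k- or m- insert -ak- after the first vowel.
So nadat → naomdat.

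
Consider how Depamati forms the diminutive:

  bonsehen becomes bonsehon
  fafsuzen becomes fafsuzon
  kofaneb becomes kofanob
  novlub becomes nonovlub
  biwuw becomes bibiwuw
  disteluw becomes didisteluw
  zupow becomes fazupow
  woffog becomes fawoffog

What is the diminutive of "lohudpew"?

kofaneb and novlub both end in -b yet inflect differently (kofanob, nonovlub), so the final letter is not what conditions the rule; the last vowel is.
"lohudpew" has last vowel 'e'. The stems whose last vowel is 'e' (bonsehen → bonsehon, fafsuzen → fafsuzon, kofaneb → kofanob) change the last vowel to 'o'.
The other patterns: stems whose last vowel is 'u' repeat the first consonant+vowel as a prefix; stems whose last vowel is 'o' add the prefix fa-.
So lohudpew → lohudpow.

lohudpow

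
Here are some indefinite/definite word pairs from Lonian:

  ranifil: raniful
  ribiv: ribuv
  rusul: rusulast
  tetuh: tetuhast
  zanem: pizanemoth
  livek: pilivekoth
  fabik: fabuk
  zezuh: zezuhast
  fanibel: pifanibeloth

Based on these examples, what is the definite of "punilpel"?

"punilpel" has last vowel 'e'. The stems whose last vowel is 'e' (zanem → pizanemoth, fanibel → pifanibeloth, livek → pilivekoth) add pi- … -oth around the stem.
So punilpel → pipunilpeloth.

pipunilpeloth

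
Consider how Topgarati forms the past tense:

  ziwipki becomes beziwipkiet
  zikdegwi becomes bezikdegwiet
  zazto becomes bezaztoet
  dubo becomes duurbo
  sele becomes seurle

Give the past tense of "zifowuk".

bezifowuket

zazto and dubo both end in -o yet inflect differently (bezaztoet, duurbo), so the final letter is not what conditions the rule; the first letter is.
"zifowuk" begins with z-. The stems beginning with z- (zazto → bezaztoet, zikdegwi → bezikdegwiet, ziwipki → beziwipkiet) add be- … -et around the stem.
So zifowuk → bezifowuket.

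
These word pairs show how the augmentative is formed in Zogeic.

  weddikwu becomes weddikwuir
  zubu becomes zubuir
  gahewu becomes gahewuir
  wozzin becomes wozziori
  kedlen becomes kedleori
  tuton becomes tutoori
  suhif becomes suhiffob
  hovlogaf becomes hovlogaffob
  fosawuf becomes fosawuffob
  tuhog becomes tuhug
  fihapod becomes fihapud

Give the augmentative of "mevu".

mevuir

"mevu" ends in -u. The stems ending in -u (weddikwu → weddikwuir, zubu → zubuir, gahewu → gahewuir) add -ir.
The other patterns: stems ending in -n drop the final letter and add -ori; stems ending in -f double the final consonant and add -ob; stems ending in -d or -g change the last vowel to 'u'.
So mevu → mevuir.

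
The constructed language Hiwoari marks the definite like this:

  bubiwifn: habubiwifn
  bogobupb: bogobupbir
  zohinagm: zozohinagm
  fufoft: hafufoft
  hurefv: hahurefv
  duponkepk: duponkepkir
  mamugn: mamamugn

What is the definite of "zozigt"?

zozozigt

bubiwifn and mamugn both end in -n yet inflect differently (habubiwifn, mamamugn), so the final letter is not what conditions the rule; the second-to-last letter is.
"zozigt" has second-to-last letter 'g'. The stems whose second-to-last letter is 'g' (zohinagm → zozohinagm, mamugn → mamamugn) repeat the first consonant+vowel as a prefix.
So zozigt → zozozigt.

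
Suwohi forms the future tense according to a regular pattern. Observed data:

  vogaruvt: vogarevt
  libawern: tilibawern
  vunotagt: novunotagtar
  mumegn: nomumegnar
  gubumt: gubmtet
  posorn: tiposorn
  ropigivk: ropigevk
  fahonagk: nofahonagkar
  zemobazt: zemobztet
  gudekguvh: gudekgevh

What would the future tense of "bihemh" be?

bihmhet

ropigivk and fahonagk both end in -k yet inflect differently (ropigevk, nofahonagkar), so the final letter is not what conditions the rule; the second-to-last letter is.
"bihemh" has second-to-last letter 'm'. The one such stem in the data (gubumt → gubmtet) deletes the last vowel and adds -et (as does zemobazt), so the same rule applies.
So bihemh → bihmhet.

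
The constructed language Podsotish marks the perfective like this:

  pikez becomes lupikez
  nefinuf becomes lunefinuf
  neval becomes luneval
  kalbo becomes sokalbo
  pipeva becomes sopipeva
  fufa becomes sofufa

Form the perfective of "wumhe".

sowumhe

neval and pipeva both have last vowel 'a' yet inflect differently (luneval, sopipeva), so the last vowel is not what conditions the rule; whether the stem ends in a vowel or a consonant is.
"wumhe" ends in a vowel. The stems ending in a vowel (kalbo → sokalbo, pipeva → sopipeva, fufa → sofufa) add the prefix so-.
The other pattern: stems ending in a consonant add the prefix lu-.
So wumhe → sowumhe.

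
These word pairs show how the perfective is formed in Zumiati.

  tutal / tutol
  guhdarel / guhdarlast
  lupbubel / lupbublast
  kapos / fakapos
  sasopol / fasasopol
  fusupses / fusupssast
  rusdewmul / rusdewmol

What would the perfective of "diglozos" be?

"diglozos" has last vowel 'o'. The stems whose last vowel is 'o' (kapos → fakapos, sasopol → fasasopol) add the prefix fa-.
So diglozos → fadiglozos.

fadiglozos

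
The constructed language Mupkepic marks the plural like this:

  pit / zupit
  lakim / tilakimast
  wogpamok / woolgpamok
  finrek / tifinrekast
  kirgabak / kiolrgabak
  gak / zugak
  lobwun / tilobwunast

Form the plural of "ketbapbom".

keoltbapbom

"ketbapbom" has 3 vowels. The stems with 3 vowels (wogpamok → woolgpamok, kirgabak → kiolrgabak) insert -ol- after the first vowel.
The other patterns: stems with 1 vowel add the prefix zu-; stems with 2 vowels add ti- … -ast around the stem.
So ketbapbom → keoltbapbom.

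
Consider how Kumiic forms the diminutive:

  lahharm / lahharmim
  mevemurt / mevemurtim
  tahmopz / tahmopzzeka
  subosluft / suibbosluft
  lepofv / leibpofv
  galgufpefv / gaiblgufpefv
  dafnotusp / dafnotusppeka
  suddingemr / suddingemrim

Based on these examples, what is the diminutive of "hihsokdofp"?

hiibhsokdofp

mevemurt and subosluft both end in -t yet inflect differently (mevemurtim, suibbosluft), so the final letter is not what conditions the rule; the second-to-last letter is.
"hihsokdofp" has second-to-last letter 'f'. The stems whose second-to-last letter is 'f' (galgufpefv → gaiblgufpefv, subosluft → suibbosluft, lepofv → leibpofv) insert -ib- after the first vowel.
The other patterns: stems whose second-to-last letter is 'm' or 'r' add -im; stems whose second-to-last letter is 'p' or 's' double the final consonant and add -eka.
So hihsokdofp → hiibhsokdofp.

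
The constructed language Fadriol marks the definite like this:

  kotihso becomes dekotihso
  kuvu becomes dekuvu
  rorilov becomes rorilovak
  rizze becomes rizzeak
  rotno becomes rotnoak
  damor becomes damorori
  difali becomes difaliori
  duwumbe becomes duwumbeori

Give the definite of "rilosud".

rilosudak

"rilosud" begins with r-. The stems beginning with r- (rorilov → rorilovak, rizze → rizzeak, rotno → rotnoak) add -ak.
The other patterns: stems beginning with k- add the prefix de-; stems beginning with d- add -ori.
So rilosud → rilosudak.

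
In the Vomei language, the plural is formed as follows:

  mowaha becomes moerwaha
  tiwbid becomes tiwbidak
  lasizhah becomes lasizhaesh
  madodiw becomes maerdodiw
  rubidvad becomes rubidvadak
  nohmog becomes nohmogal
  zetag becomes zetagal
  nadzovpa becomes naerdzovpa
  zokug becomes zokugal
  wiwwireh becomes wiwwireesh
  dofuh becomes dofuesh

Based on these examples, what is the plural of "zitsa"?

ziertsa

"zitsa" ends in -a. The stems ending in -a (nadzovpa → naerdzovpa, mowaha → moerwaha) insert -er- after the first vowel.
The other patterns: stems ending in -g add -al; stems ending in -h drop the final letter and add -esh; stems ending in -d add -ak.
So zitsa → ziertsa.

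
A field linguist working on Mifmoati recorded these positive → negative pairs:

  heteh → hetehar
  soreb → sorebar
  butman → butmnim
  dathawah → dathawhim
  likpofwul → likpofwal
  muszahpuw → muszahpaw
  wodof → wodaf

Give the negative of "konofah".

heteh and dathawah both end in -h yet inflect differently (hetehar, dathawhim), so the final letter is not what conditions the rule; the last vowel is.
"konofah" has last vowel 'a'. The stems whose last vowel is 'a' (butman → butmnim, dathawah → dathawhim) delete the last vowel and add -im.
The other patterns: stems whose last vowel is 'e' add -ar; stems whose last vowel is 'o' or 'u' change the last vowel to 'a'.
So konofah → konofhim.

konofhim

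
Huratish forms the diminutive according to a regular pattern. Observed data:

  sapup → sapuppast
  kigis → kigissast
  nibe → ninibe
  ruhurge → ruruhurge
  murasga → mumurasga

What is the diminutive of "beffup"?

beffuppast

nibe and kigis both have 2 vowels yet inflect differently (ninibe, kigissast), so the number of vowels is not what conditions the rule; whether the stem ends in a vowel or a consonant is.
"beffup" ends in a consonant. The stems ending in a consonant (kigis → kigissast, sapup → sapuppast) double the final consonant and add -ast.
The other pattern: stems ending in a vowel repeat the first consonant+vowel as a prefix.
So beffup → beffuppast.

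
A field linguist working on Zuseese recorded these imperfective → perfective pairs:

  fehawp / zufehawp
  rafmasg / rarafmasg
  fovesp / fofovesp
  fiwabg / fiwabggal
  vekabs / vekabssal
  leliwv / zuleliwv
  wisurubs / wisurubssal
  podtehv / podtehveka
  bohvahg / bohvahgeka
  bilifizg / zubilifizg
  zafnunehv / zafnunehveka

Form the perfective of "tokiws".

zutokiws

fiwabg and rafmasg both end in -g yet inflect differently (fiwabggal, rarafmasg), so the final letter is not what conditions the rule; the second-to-last letter is.
"tokiws" has second-to-last letter 'w'. The stems whose second-to-last letter is 'w' (fehawp → zufehawp, leliwv → zuleliwv) add the prefix zu-.
So tokiws → zutokiws.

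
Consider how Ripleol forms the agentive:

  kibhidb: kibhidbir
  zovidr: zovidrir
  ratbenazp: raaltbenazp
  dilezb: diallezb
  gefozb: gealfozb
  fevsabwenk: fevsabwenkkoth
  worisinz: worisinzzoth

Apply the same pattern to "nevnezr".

nealvnezr

kibhidb and dilezb both end in -b yet inflect differently (kibhidbir, diallezb), so the final letter is not what conditions the rule; the second-to-last letter is.
"nevnezr" has second-to-last letter 'z'. The stems whose second-to-last letter is 'z' (ratbenazp → raaltbenazp, dilezb → diallezb, gefozb → gealfozb) insert -al- after the first vowel.
The other patterns: stems whose second-to-last letter is 'd' add -ir; stems whose second-to-last letter is 'n' double the final consonant and add -oth.
So nevnezr → nealvnezr.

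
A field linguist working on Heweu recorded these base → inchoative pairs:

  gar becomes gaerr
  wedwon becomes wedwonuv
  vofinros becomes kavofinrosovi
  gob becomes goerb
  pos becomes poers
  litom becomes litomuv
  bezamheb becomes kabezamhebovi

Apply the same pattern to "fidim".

pos and vofinros both end in -s yet inflect differently (poers, kavofinrosovi), so the final letter is not what conditions the rule; the number of vowels is.
"fidim" has 2 vowels. The stems with 2 vowels (wedwon → wedwonuv, litom → litomuv) add -uv.
So fidim → fidimuv.

fidimuv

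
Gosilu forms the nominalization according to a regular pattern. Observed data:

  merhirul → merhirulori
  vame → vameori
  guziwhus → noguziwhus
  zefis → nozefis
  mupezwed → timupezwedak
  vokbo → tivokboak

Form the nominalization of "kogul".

kogulori

merhirul and guziwhus both have last vowel 'u' yet inflect differently (merhirulori, noguziwhus), so the last vowel is not what conditions the rule; the final letter is.
"kogul" ends in -l. The one such stem in the data (merhirul → merhirulori) adds -ori, so the same rule applies.
So kogul → kogulori.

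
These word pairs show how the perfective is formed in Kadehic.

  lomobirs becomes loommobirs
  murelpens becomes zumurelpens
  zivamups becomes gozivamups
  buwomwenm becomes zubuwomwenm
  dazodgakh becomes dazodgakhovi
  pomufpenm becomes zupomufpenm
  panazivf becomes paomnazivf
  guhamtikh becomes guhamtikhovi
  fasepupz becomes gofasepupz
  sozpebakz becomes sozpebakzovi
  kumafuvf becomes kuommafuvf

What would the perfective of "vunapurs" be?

vuomnapurs

sozpebakz and fasepupz both end in -z yet inflect differently (sozpebakzovi, gofasepupz), so the final letter is not what conditions the rule; the second-to-last letter is.
"vunapurs" has second-to-last letter 'r'. The one such stem in the data (lomobirs → loommobirs) inserts -om- after the first vowel (as do kumafuvf, panazivf), so the same rule applies.
So vunapurs → vuomnapurs.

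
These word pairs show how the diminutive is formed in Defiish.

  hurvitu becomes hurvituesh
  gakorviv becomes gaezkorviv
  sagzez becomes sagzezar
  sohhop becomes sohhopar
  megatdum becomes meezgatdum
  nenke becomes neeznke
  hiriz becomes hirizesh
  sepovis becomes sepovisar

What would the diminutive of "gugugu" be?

hiriz and sagzez both end in -z yet inflect differently (hirizesh, sagzezar), so the final letter is not what conditions the rule; the first letter is.
"gugugu" begins with g-. The one such stem in the data (gakorviv → gaezkorviv) inserts -ez- after the first vowel (as do nenke, megatdum), so the same rule applies.
So gugugu → guezgugu.

guezgugu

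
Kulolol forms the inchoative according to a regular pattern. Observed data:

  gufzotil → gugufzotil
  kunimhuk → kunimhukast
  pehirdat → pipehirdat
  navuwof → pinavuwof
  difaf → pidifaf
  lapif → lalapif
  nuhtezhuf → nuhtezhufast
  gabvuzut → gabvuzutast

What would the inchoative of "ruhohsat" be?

piruhohsat

nuhtezhuf and lapif both end in -f yet inflect differently (nuhtezhufast, lalapif), so the final letter is not what conditions the rule; the last vowel is.
"ruhohsat" has last vowel 'a'. The stems whose last vowel is 'a' (pehirdat → pipehirdat, difaf → pidifaf) add the prefix pi-.
The other patterns: stems whose last vowel is 'u' add -ast; stems whose last vowel is 'i' repeat the first consonant+vowel as a prefix.
So ruhohsat → piruhohsat.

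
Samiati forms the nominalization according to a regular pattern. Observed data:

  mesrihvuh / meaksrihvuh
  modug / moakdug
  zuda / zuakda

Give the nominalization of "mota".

moakta

Every pair shown (mesrihvuh → meaksrihvuh, modug → moakdug, zuda → zuakda) follows the same rule: insert -ak- after the first vowel.
So mota → moakta.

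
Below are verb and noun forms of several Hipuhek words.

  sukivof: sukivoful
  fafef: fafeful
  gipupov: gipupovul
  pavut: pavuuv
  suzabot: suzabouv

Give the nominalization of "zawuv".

suzabot and sukivof both have last vowel 'o' yet inflect differently (suzabouv, sukivoful), so the last vowel is not what conditions the rule; the final letter is.
"zawuv" ends in -v. The one such stem in the data (gipupov → gipupovul) adds -ul, so the same rule applies.
The other pattern: stems ending in -t drop the final letter and add -uv.
So zawuv → zawuvul.

zawuvul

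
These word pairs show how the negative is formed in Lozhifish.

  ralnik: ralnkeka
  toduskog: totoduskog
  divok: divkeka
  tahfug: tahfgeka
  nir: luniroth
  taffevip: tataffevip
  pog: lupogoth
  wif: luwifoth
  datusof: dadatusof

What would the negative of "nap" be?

pog and tahfug both end in -g yet inflect differently (lupogoth, tahfgeka), so the final letter is not what conditions the rule; the number of vowels is.
"nap" has 1 vowel. The stems with 1 vowel (pog → lupogoth, nir → luniroth, wif → luwifoth) add lu- … -oth around the stem.
The other patterns: stems with 2 vowels delete the last vowel and add -eka; stems with 3 vowels repeat the first consonant+vowel as a prefix.
So nap → lunapoth.

lunapoth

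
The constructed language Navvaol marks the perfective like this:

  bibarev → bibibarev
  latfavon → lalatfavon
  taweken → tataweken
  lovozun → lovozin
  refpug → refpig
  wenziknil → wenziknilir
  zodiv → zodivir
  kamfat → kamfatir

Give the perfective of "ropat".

ropatir

latfavon and lovozun both end in -n yet inflect differently (lalatfavon, lovozin), so the final letter is not what conditions the rule; the last vowel is.
"ropat" has last vowel 'a'. The one such stem in the data (kamfat → kamfatir) adds -ir, so the same rule applies.
The other patterns: stems whose last vowel is 'e' or 'o' repeat the first consonant+vowel as a prefix; stems whose last vowel is 'u' change the last vowel to 'i'.
So ropat → ropatir.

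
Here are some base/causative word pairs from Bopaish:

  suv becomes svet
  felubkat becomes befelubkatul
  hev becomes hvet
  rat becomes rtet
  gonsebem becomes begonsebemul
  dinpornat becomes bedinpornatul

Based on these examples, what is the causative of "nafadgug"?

benafadgugul

rat and dinpornat both end in -t yet inflect differently (rtet, bedinpornatul), so the final letter is not what conditions the rule; the number of vowels is.
"nafadgug" has 3 vowels. The stems with 3 vowels (dinpornat → bedinpornatul, gonsebem → begonsebemul, felubkat → befelubkatul) add be- … -ul around the stem.
The other pattern: stems with 1 vowel delete the last vowel and add -et.
So nafadgug → benafadgugul.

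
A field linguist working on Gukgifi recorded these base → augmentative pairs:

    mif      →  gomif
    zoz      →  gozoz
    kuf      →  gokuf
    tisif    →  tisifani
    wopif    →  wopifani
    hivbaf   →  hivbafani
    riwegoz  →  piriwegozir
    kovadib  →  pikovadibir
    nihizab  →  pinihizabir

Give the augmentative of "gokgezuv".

mif and tisif both end in -f yet inflect differently (gomif, tisifani), so the final letter is not what conditions the rule; the number of vowels is.
"gokgezuv" has 3 vowels. The stems with 3 vowels (riwegoz → piriwegozir, kovadib → pikovadibir, nihizab → pinihizabir) add pi- … -ir around the stem.
The other patterns: stems with 1 vowel add the prefix go-; stems with 2 vowels add -ani.
So gokgezuv → pigokgezuvir.

pigokgezuvir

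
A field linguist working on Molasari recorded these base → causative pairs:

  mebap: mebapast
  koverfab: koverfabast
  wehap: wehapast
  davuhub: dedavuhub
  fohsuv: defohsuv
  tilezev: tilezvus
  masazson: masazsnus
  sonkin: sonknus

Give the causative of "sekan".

sekanast

"sekan" has last vowel 'a'. The stems whose last vowel is 'a' (mebap → mebapast, koverfab → koverfabast, wehap → wehapast) add -ast.
The other patterns: stems whose last vowel is 'u' add the prefix de-; stems whose last vowel is 'e', 'i' or 'o' delete the last vowel and add -us.
So sekan → sekanast.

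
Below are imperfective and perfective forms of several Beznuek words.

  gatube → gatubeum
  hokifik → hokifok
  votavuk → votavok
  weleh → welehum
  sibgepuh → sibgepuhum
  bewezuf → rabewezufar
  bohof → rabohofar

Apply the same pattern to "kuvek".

kuvok

votavuk and bewezuf both have last vowel 'u' yet inflect differently (votavok, rabewezufar), so the last vowel is not what conditions the rule; the final letter is.
"kuvek" ends in -k. The stems ending in -k (votavuk → votavok, hokifik → hokifok) change the last vowel to 'o'.
The other patterns: stems ending in -f add ra- … -ar around the stem; stems ending in -e or -h add -um.
So kuvek → kuvok.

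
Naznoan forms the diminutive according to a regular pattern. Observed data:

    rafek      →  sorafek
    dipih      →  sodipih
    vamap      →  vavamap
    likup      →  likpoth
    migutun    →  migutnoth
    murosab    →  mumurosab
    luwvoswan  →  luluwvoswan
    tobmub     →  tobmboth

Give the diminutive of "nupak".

nunupak

vamap and likup both end in -p yet inflect differently (vavamap, likpoth), so the final letter is not what conditions the rule; the last vowel is.
"nupak" has last vowel 'a'. The stems whose last vowel is 'a' (vamap → vavamap, murosab → mumurosab, luwvoswan → luluwvoswan) repeat the first consonant+vowel as a prefix.
The other patterns: stems whose last vowel is 'u' delete the last vowel and add -oth; stems whose last vowel is 'e' or 'i' add the prefix so-.
So nupak → nunupak.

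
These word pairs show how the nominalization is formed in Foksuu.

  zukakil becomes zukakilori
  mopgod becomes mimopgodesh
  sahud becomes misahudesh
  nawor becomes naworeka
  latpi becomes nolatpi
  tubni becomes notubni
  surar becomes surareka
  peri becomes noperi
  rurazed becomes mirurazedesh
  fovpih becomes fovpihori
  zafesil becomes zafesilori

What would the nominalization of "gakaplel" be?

nawor and mopgod both have last vowel 'o' yet inflect differently (naworeka, mimopgodesh), so the last vowel is not what conditions the rule; the final letter is.
"gakaplel" ends in -l. The stems ending in -l (zafesil → zafesilori, zukakil → zukakilori) add -ori.
So gakaplel → gakaplelori.

gakaplelori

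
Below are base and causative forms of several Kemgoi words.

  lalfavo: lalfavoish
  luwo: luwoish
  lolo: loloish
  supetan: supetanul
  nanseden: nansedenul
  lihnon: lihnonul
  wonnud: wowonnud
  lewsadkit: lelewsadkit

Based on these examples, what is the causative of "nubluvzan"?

lalfavo and lihnon both have last vowel 'o' yet inflect differently (lalfavoish, lihnonul), so the last vowel is not what conditions the rule; the final letter is.
"nubluvzan" ends in -n. The stems ending in -n (supetan → supetanul, nanseden → nansedenul, lihnon → lihnonul) add -ul.
The other patterns: stems ending in -o add -ish; stems ending in -d or -t repeat the first consonant+vowel as a prefix.
So nubluvzan → nubluvzanul.

nubluvzanul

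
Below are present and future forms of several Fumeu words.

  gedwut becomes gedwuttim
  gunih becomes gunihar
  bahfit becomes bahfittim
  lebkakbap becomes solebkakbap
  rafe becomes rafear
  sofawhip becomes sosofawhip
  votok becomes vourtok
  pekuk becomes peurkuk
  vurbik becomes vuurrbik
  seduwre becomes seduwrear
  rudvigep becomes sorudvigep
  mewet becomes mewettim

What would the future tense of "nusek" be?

nuursek

mewet and rudvigep both have last vowel 'e' yet inflect differently (mewettim, sorudvigep), so the last vowel is not what conditions the rule; the final letter is.
"nusek" ends in -k. The stems ending in -k (votok → vourtok, pekuk → peurkuk, vurbik → vuurrbik) insert -ur- after the first vowel.
The other patterns: stems ending in -t double the final consonant and add -im; stems ending in -p add the prefix so-; stems ending in -e or -h add -ar.
So nusek → nuursek.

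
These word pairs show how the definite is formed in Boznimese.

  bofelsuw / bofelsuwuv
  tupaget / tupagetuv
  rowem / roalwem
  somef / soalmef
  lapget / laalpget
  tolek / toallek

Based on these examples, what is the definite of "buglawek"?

buglawekuv

tupaget and lapget both end in -t yet inflect differently (tupagetuv, laalpget), so the final letter is not what conditions the rule; the number of vowels is.
"buglawek" has 3 vowels. The stems with 3 vowels (bofelsuw → bofelsuwuv, tupaget → tupagetuv) add -uv.
So buglawek → buglawekuv.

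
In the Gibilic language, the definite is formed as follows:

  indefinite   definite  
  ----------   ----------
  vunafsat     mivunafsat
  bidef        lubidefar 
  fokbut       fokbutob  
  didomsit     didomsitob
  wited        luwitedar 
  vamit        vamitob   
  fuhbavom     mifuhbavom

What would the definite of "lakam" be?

"lakam" has last vowel 'a'. The one such stem in the data (vunafsat → mivunafsat) adds the prefix mi-, so the same rule applies.
So lakam → milakam.

milakam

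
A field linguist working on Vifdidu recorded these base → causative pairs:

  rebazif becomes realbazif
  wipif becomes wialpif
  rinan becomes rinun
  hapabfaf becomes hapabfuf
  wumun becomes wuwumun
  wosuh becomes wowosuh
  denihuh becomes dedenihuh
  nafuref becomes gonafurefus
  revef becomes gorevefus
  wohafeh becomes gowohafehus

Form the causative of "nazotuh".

nanazotuh

rebazif and hapabfaf both end in -f yet inflect differently (realbazif, hapabfuf), so the final letter is not what conditions the rule; the last vowel is.
"nazotuh" has last vowel 'u'. The stems whose last vowel is 'u' (wumun → wuwumun, wosuh → wowosuh, denihuh → dedenihuh) repeat the first consonant+vowel as a prefix.
The other patterns: stems whose last vowel is 'i' insert -al- after the first vowel; stems whose last vowel is 'a' change the last vowel to 'u'; stems whose last vowel is 'e' add go- … -us around the stem.
So nazotuh → nanazotuh.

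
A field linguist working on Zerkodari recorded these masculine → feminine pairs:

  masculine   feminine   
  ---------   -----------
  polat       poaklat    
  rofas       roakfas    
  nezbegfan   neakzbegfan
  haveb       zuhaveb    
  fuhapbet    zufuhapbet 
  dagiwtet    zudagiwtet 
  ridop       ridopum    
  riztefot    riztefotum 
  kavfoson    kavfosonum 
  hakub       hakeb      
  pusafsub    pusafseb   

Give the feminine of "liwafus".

polat and fuhapbet both end in -t yet inflect differently (poaklat, zufuhapbet), so the final letter is not what conditions the rule; the last vowel is.
"liwafus" has last vowel 'u'. The stems whose last vowel is 'u' (hakub → hakeb, pusafsub → pusafseb) change the last vowel to 'e'.
So liwafus → liwafes.

liwafes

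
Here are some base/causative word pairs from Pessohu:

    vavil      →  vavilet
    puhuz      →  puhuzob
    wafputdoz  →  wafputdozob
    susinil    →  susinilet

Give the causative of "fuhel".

susinil and wafputdoz both have 3 vowels yet inflect differently (susinilet, wafputdozob), so the number of vowels is not what conditions the rule; the final letter is.
"fuhel" ends in -l. The stems ending in -l (susinil → susinilet, vavil → vavilet) add -et.
So fuhel → fuhelet.

fuhelet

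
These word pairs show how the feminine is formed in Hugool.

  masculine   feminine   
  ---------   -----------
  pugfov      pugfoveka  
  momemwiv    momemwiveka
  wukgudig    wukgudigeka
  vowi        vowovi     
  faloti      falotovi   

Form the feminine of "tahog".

faloti and wukgudig both have last vowel 'i' yet inflect differently (falotovi, wukgudigeka), so the last vowel is not what conditions the rule; whether the stem ends in a vowel or a consonant is.
"tahog" ends in a consonant. The stems ending in a consonant (pugfov → pugfoveka, wukgudig → wukgudigeka, momemwiv → momemwiveka) add -eka.
The other pattern: stems ending in a vowel drop the final letter and add -ovi.
So tahog → tahogeka.

tahogeka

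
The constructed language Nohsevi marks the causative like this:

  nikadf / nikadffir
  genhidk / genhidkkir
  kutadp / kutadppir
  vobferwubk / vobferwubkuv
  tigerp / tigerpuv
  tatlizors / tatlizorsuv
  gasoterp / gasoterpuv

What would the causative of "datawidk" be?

"datawidk" has second-to-last letter 'd'. The stems whose second-to-last letter is 'd' (nikadf → nikadffir, genhidk → genhidkkir, kutadp → kutadppir) double the final consonant and add -ir.
So datawidk → datawidkkir.

datawidkkir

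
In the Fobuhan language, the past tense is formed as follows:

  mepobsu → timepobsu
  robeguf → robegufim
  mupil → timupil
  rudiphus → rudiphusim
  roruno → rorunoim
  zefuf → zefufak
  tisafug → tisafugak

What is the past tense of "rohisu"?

zefuf and robeguf both end in -f yet inflect differently (zefufak, robegufim), so the final letter is not what conditions the rule; the first letter is.
"rohisu" begins with r-. The stems beginning with r- (roruno → rorunoim, rudiphus → rudiphusim, robeguf → robegufim) add -im.
The other patterns: stems beginning with t- or z- add -ak; stems beginning with m- add the prefix ti-.
So rohisu → rohisuim.

rohisuim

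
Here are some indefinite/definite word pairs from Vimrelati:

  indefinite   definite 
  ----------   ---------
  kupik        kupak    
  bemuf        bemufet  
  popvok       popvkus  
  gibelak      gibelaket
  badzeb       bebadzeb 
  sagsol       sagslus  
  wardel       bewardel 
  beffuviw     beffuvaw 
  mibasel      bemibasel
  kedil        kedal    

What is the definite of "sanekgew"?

"sanekgew" has last vowel 'e'. The stems whose last vowel is 'e' (wardel → bewardel, mibasel → bemibasel, badzeb → bebadzeb) add the prefix be-.
The other patterns: stems whose last vowel is 'i' change the last vowel to 'a'; stems whose last vowel is 'o' delete the last vowel and add -us; stems whose last vowel is 'a' or 'u' add -et.
So sanekgew → besanekgew.

besanekgew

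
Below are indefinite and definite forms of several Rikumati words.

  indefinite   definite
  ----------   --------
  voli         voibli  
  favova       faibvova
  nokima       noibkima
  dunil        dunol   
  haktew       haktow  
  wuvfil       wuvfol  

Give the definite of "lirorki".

liibrorki

voli and dunil both have last vowel 'i' yet inflect differently (voibli, dunol), so the last vowel is not what conditions the rule; whether the stem ends in a vowel or a consonant is.
"lirorki" ends in a vowel. The stems ending in a vowel (voli → voibli, favova → faibvova, nokima → noibkima) insert -ib- after the first vowel.
So lirorki → liibrorki.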